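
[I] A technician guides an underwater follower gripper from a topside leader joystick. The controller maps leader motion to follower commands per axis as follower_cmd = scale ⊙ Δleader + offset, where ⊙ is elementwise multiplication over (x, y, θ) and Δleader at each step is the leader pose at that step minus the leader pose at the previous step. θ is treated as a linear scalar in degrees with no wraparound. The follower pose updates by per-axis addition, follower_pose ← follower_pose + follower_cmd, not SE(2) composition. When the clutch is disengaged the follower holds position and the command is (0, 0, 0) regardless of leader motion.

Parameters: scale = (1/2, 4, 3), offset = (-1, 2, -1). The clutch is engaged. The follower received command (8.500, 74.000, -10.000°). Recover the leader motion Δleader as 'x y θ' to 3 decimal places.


axis x: (8.500 − -1) / (1/2) = 19.000
axis y: (74.000 − 2) / (4) = 18.000
axis θ: (-10.000 − -1) / (3) = -3.000

19.000 18.000 -3.000


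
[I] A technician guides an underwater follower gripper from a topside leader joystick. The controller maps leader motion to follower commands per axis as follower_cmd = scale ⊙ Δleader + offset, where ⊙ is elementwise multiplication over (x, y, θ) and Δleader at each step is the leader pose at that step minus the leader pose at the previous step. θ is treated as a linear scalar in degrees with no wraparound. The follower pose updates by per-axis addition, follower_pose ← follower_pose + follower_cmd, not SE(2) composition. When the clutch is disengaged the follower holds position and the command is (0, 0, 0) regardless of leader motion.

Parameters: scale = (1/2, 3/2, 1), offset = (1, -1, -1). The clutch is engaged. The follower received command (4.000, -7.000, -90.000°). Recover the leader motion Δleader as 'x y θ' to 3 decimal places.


axis x: (4.000 − 1) / (1/2) = 6.000
axis y: (-7.000 − -1) / (3/2) = -4.000
axis θ: (-90.000 − -1) / (1) = -89.000

6.000 -4.000 -89.000


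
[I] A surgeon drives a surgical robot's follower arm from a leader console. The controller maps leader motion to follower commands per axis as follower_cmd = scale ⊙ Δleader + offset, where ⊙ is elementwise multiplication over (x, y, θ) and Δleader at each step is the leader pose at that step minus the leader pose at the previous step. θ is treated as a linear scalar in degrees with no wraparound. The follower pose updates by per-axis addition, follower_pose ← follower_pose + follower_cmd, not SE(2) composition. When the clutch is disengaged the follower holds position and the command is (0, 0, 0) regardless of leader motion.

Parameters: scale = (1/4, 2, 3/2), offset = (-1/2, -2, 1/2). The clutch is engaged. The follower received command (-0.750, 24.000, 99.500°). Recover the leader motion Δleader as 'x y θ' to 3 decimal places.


-1.000 13.000 66.000

axis x: (-0.750 − -1/2) / (1/4) = -1.000
axis y: (24.000 − -2) / (2) = 13.000
axis θ: (99.500 − 1/2) / (3/2) = 66.000


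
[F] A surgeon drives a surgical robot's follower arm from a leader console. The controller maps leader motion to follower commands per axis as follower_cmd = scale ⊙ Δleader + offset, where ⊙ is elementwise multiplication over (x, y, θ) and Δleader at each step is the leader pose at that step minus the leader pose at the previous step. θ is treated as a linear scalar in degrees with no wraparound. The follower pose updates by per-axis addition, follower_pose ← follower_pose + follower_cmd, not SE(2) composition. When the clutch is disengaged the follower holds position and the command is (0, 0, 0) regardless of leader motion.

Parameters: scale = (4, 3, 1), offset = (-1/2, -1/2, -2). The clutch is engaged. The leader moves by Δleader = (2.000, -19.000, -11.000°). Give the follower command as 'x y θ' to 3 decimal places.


axis x: 4·2.000 + -1/2 = 7.500
axis y: 3·-19.000 + -1/2 = -57.500
axis θ: 1·-11.000 + -2 = -13.000

7.500 -57.500 -13.000


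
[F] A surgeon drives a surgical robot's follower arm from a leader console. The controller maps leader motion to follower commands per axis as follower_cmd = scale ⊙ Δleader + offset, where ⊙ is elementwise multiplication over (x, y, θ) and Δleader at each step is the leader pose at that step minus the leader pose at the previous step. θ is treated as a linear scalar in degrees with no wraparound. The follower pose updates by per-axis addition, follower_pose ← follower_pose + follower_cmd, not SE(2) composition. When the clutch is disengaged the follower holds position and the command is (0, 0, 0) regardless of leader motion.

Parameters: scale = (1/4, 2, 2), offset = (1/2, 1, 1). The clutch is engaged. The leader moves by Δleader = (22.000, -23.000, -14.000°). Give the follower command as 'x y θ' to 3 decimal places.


axis x: 1/4·22.000 + 1/2 = 6.000
axis y: 2·-23.000 + 1 = -45.000
axis θ: 2·-14.000 + 1 = -27.000

6.000 -45.000 -27.000


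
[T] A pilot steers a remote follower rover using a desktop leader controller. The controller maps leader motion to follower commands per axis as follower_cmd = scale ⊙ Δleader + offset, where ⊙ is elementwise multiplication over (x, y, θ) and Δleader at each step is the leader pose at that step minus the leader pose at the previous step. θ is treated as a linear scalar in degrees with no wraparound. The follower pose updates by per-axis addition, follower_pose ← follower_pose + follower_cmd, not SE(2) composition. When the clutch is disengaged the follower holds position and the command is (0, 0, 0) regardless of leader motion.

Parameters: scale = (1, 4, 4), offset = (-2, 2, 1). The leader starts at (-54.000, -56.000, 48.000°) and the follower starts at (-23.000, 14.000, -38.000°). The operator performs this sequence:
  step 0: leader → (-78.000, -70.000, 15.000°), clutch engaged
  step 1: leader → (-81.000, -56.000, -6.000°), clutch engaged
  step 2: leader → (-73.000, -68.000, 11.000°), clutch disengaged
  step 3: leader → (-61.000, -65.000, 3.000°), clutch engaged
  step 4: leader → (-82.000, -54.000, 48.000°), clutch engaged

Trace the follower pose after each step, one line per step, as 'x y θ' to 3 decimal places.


-49.000 -40.000 -169.000
-54.000 18.000 -252.000
-54.000 18.000 -252.000
-44.000 32.000 -283.000
-67.000 78.000 -102.000

step 0: Δleader=(-24.000, -14.000, -33.000°), engaged; cmd=(-26.000, -54.000, -131.000°) → follower=(-49.000, -40.000, -169.000°)
step 1: Δleader=(-3.000, 14.000, -21.000°), engaged; cmd=(-5.000, 58.000, -83.000°) → follower=(-54.000, 18.000, -252.000°)
step 2: Δleader=(8.000, -12.000, 17.000°), disengaged; cmd=(0,0,0) → follower holds at (-54.000, 18.000, -252.000°)
step 3: Δleader=(12.000, 3.000, -8.000°), engaged; cmd=(10.000, 14.000, -31.000°) → follower=(-44.000, 32.000, -283.000°)
step 4: Δleader=(-21.000, 11.000, 45.000°), engaged; cmd=(-23.000, 46.000, 181.000°) → follower=(-67.000, 78.000, -102.000°)


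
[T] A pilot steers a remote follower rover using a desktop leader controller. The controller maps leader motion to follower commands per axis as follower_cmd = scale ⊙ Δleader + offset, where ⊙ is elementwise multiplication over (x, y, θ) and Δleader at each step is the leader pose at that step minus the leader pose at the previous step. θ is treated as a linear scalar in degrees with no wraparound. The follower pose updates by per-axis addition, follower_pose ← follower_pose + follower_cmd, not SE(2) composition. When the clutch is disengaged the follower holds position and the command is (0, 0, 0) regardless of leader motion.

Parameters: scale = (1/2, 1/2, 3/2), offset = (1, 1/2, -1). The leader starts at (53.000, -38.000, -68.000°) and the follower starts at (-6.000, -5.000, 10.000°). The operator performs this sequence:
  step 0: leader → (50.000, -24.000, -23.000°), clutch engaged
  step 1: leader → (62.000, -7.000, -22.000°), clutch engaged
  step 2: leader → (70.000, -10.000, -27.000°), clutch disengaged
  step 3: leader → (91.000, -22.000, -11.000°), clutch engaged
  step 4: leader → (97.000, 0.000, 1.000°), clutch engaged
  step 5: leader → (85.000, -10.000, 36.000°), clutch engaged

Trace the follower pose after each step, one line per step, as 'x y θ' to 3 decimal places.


step 0: Δleader=(-3.000, 14.000, 45.000°), engaged; cmd=(-0.500, 7.500, 66.500°) → follower=(-6.500, 2.500, 76.500°)
step 1: Δleader=(12.000, 17.000, 1.000°), engaged; cmd=(7.000, 9.000, 0.500°) → follower=(0.500, 11.500, 77.000°)
step 2: Δleader=(8.000, -3.000, -5.000°), disengaged; cmd=(0,0,0) → follower holds at (0.500, 11.500, 77.000°)
step 3: Δleader=(21.000, -12.000, 16.000°), engaged; cmd=(11.500, -5.500, 23.000°) → follower=(12.000, 6.000, 100.000°)
step 4: Δleader=(6.000, 22.000, 12.000°), engaged; cmd=(4.000, 11.500, 17.000°) → follower=(16.000, 17.500, 117.000°)
step 5: Δleader=(-12.000, -10.000, 35.000°), engaged; cmd=(-5.000, -4.500, 51.500°) → follower=(11.000, 13.000, 168.500°)

-6.500 2.500 76.500
0.500 11.500 77.000
0.500 11.500 77.000
12.000 6.000 100.000
16.000 17.500 117.000
11.000 13.000 168.500


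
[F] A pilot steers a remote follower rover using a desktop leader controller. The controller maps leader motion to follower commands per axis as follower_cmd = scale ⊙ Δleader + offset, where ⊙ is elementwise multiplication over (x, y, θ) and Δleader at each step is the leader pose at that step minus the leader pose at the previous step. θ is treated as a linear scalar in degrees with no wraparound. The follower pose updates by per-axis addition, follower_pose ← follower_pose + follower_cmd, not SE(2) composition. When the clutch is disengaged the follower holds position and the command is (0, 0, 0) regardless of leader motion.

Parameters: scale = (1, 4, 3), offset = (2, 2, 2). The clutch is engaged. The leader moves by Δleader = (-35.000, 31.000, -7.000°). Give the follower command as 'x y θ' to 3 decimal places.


-33.000 126.000 -19.000

axis x: 1·-35.000 + 2 = -33.000
axis y: 4·31.000 + 2 = 126.000
axis θ: 3·-7.000 + 2 = -19.000


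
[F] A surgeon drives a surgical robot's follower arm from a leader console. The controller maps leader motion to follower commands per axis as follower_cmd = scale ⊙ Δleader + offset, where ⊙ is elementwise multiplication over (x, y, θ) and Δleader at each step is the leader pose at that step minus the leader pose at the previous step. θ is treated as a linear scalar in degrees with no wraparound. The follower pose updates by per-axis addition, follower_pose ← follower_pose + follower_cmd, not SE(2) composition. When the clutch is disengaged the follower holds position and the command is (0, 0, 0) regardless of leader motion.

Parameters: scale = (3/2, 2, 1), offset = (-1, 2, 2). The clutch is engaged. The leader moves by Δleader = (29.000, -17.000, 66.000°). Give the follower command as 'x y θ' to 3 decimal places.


axis x: 3/2·29.000 + -1 = 42.500
axis y: 2·-17.000 + 2 = -32.000
axis θ: 1·66.000 + 2 = 68.000

42.500 -32.000 68.000


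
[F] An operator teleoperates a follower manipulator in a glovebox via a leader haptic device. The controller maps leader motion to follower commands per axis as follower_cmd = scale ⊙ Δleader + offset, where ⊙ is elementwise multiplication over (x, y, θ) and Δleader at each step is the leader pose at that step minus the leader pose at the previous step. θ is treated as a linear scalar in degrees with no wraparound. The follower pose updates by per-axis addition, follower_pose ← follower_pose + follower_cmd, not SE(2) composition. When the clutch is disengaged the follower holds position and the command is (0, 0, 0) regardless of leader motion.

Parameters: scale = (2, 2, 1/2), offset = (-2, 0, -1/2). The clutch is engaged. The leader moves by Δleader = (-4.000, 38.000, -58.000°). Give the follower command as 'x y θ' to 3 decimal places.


axis x: 2·-4.000 + -2 = -10.000
axis y: 2·38.000 + 0 = 76.000
axis θ: 1/2·-58.000 + -1/2 = -29.500

-10.000 76.000 -29.500


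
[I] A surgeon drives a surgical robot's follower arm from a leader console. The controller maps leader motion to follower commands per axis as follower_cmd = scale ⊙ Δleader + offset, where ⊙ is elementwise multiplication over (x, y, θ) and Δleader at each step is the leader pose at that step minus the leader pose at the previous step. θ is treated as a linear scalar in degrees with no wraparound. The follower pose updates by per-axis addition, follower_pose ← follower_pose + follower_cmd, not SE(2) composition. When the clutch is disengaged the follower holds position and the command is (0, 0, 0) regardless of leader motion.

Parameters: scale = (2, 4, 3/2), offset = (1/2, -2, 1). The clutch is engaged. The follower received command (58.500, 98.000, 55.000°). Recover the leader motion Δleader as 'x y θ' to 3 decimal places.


29.000 25.000 36.000

axis x: (58.500 − 1/2) / (2) = 29.000
axis y: (98.000 − -2) / (4) = 25.000
axis θ: (55.000 − 1) / (3/2) = 36.000


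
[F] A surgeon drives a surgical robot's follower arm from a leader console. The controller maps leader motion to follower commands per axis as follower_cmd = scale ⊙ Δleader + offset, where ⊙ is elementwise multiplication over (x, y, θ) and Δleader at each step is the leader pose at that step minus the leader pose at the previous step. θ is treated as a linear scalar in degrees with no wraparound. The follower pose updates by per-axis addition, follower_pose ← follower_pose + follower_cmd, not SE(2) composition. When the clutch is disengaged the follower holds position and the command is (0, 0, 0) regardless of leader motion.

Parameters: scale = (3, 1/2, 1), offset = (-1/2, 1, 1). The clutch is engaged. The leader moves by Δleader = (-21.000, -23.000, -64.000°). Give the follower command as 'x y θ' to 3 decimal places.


-63.500 -10.500 -63.000

axis x: 3·-21.000 + -1/2 = -63.500
axis y: 1/2·-23.000 + 1 = -10.500
axis θ: 1·-64.000 + 1 = -63.000


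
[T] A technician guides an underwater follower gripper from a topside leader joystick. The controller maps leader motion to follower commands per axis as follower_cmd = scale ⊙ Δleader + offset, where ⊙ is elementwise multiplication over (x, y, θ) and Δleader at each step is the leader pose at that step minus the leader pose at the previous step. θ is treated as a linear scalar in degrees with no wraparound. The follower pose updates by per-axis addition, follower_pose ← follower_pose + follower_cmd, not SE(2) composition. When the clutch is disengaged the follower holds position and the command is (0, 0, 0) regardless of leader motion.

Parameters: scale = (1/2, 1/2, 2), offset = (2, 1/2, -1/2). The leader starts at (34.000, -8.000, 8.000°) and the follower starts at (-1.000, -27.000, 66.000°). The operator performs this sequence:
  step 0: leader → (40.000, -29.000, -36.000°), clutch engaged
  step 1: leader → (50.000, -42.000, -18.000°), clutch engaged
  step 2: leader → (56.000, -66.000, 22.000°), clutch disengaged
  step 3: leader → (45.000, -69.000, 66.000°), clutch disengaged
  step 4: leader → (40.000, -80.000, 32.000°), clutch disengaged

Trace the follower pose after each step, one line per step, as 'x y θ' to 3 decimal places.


step 0: Δleader=(6.000, -21.000, -44.000°), engaged; cmd=(5.000, -10.000, -88.500°) → follower=(4.000, -37.000, -22.500°)
step 1: Δleader=(10.000, -13.000, 18.000°), engaged; cmd=(7.000, -6.000, 35.500°) → follower=(11.000, -43.000, 13.000°)
step 2: Δleader=(6.000, -24.000, 40.000°), disengaged; cmd=(0,0,0) → follower holds at (11.000, -43.000, 13.000°)
step 3: Δleader=(-11.000, -3.000, 44.000°), disengaged; cmd=(0,0,0) → follower holds at (11.000, -43.000, 13.000°)
step 4: Δleader=(-5.000, -11.000, -34.000°), disengaged; cmd=(0,0,0) → follower holds at (11.000, -43.000, 13.000°)

4.000 -37.000 -22.500
11.000 -43.000 13.000
11.000 -43.000 13.000
11.000 -43.000 13.000
11.000 -43.000 13.000


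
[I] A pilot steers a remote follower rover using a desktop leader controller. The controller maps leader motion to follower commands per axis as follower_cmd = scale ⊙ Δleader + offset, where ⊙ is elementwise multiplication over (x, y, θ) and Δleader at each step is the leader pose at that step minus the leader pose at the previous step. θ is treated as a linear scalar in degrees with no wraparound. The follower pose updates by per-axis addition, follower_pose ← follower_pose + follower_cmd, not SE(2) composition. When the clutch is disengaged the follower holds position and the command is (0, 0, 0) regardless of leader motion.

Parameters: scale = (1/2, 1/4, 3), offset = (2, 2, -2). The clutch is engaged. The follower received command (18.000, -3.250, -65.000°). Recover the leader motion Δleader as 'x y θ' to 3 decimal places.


32.000 -21.000 -21.000

axis x: (18.000 − 2) / (1/2) = 32.000
axis y: (-3.250 − 2) / (1/4) = -21.000
axis θ: (-65.000 − -2) / (3) = -21.000


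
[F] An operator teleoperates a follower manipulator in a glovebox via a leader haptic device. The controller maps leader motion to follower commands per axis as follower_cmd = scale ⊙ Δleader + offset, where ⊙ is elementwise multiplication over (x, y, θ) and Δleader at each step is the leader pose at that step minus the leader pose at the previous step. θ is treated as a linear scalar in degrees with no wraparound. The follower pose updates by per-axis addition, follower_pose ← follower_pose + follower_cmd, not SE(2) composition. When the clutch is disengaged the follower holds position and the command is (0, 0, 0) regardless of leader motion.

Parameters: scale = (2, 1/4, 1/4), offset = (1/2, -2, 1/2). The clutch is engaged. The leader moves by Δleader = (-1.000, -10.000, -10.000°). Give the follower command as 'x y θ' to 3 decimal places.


-1.500 -4.500 -2.000

axis x: 2·-1.000 + 1/2 = -1.500
axis y: 1/4·-10.000 + -2 = -4.500
axis θ: 1/4·-10.000 + 1/2 = -2.000


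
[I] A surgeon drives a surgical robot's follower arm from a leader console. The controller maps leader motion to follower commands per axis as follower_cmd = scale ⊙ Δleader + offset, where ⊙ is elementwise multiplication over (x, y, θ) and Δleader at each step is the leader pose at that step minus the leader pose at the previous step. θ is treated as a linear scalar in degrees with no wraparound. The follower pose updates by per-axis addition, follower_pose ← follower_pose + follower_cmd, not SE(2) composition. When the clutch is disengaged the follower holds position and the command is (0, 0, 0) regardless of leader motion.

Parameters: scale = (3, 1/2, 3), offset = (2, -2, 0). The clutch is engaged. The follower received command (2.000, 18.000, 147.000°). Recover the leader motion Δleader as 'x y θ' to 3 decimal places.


0.000 40.000 49.000

axis x: (2.000 − 2) / (3) = 0.000
axis y: (18.000 − -2) / (1/2) = 40.000
axis θ: (147.000 − 0) / (3) = 49.000


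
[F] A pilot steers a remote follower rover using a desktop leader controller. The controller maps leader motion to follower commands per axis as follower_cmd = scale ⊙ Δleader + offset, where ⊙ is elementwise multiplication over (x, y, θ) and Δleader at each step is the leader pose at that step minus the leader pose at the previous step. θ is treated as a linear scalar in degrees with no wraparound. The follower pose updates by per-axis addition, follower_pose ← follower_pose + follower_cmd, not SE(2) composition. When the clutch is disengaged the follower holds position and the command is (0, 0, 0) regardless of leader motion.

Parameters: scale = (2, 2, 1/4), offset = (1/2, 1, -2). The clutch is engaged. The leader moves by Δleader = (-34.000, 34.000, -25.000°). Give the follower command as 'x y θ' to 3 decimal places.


axis x: 2·-34.000 + 1/2 = -67.500
axis y: 2·34.000 + 1 = 69.000
axis θ: 1/4·-25.000 + -2 = -8.250

-67.500 69.000 -8.250


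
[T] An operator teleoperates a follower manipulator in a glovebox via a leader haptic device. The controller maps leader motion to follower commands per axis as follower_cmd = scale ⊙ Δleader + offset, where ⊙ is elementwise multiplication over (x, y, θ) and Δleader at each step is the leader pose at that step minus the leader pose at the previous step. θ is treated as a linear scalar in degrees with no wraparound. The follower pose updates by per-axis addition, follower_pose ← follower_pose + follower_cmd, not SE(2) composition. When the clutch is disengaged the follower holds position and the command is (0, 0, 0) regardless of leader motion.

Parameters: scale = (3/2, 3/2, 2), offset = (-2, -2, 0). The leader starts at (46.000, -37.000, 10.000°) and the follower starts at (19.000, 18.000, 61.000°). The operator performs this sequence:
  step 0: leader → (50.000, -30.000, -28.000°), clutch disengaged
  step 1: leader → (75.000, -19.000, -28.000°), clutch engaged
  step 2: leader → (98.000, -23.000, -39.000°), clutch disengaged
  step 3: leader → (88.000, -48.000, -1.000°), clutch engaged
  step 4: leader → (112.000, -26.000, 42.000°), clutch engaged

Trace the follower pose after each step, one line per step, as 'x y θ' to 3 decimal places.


19.000 18.000 61.000
54.500 32.500 61.000
54.500 32.500 61.000
37.500 -7.000 137.000
71.500 24.000 223.000

step 0: Δleader=(4.000, 7.000, -38.000°), disengaged; cmd=(0,0,0) → follower holds at (19.000, 18.000, 61.000°)
step 1: Δleader=(25.000, 11.000, 0.000°), engaged; cmd=(35.500, 14.500, 0.000°) → follower=(54.500, 32.500, 61.000°)
step 2: Δleader=(23.000, -4.000, -11.000°), disengaged; cmd=(0,0,0) → follower holds at (54.500, 32.500, 61.000°)
step 3: Δleader=(-10.000, -25.000, 38.000°), engaged; cmd=(-17.000, -39.500, 76.000°) → follower=(37.500, -7.000, 137.000°)
step 4: Δleader=(24.000, 22.000, 43.000°), engaged; cmd=(34.000, 31.000, 86.000°) → follower=(71.500, 24.000, 223.000°)


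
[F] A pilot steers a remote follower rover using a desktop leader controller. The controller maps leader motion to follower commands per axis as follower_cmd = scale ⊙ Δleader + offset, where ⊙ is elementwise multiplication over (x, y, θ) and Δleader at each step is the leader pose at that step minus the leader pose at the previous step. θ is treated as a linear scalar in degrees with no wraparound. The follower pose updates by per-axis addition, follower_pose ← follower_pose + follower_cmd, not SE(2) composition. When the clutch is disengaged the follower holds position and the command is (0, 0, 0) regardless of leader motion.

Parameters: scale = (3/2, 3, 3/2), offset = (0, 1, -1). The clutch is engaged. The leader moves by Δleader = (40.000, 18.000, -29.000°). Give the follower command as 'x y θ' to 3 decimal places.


60.000 55.000 -44.500

axis x: 3/2·40.000 + 0 = 60.000
axis y: 3·18.000 + 1 = 55.000
axis θ: 3/2·-29.000 + -1 = -44.500


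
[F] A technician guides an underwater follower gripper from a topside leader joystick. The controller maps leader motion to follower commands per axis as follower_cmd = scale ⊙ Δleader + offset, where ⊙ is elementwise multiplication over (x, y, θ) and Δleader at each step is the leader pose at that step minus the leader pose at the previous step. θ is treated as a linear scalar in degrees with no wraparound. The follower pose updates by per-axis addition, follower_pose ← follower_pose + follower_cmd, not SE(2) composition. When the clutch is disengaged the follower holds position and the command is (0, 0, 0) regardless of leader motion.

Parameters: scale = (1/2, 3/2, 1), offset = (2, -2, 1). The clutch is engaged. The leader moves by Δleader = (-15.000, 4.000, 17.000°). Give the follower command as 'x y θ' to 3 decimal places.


-5.500 4.000 18.000

axis x: 1/2·-15.000 + 2 = -5.500
axis y: 3/2·4.000 + -2 = 4.000
axis θ: 1·17.000 + 1 = 18.000


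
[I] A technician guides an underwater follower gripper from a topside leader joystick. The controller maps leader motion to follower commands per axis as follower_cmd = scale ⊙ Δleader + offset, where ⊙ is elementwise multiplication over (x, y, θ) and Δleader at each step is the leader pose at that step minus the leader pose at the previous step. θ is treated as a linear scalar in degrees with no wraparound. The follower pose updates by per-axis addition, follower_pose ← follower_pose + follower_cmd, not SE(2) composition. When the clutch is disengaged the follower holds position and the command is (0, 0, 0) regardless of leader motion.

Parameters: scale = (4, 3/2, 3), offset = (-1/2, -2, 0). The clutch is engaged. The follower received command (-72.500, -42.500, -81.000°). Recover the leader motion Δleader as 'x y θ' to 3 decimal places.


-18.000 -27.000 -27.000

axis x: (-72.500 − -1/2) / (4) = -18.000
axis y: (-42.500 − -2) / (3/2) = -27.000
axis θ: (-81.000 − 0) / (3) = -27.000


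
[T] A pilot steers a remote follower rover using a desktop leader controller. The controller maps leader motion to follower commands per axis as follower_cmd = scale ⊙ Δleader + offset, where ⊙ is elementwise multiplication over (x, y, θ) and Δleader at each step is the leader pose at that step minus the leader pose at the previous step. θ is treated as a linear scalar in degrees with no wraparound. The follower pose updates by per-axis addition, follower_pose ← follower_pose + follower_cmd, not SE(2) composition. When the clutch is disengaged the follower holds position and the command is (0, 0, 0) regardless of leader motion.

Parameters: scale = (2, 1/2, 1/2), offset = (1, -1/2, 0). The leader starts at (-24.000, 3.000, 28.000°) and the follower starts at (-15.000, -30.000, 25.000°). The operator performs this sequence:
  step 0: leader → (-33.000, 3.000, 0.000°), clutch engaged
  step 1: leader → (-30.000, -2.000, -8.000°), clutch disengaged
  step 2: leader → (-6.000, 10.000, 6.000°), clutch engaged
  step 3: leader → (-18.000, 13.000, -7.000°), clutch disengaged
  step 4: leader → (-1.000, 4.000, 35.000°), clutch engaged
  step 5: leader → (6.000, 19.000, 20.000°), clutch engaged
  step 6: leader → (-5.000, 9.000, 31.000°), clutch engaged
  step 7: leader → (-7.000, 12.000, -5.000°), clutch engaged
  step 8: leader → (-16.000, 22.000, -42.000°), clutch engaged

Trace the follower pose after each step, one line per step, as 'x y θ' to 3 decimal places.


step 0: Δleader=(-9.000, 0.000, -28.000°), engaged; cmd=(-17.000, -0.500, -14.000°) → follower=(-32.000, -30.500, 11.000°)
step 1: Δleader=(3.000, -5.000, -8.000°), disengaged; cmd=(0,0,0) → follower holds at (-32.000, -30.500, 11.000°)
step 2: Δleader=(24.000, 12.000, 14.000°), engaged; cmd=(49.000, 5.500, 7.000°) → follower=(17.000, -25.000, 18.000°)
step 3: Δleader=(-12.000, 3.000, -13.000°), disengaged; cmd=(0,0,0) → follower holds at (17.000, -25.000, 18.000°)
step 4: Δleader=(17.000, -9.000, 42.000°), engaged; cmd=(35.000, -5.000, 21.000°) → follower=(52.000, -30.000, 39.000°)
step 5: Δleader=(7.000, 15.000, -15.000°), engaged; cmd=(15.000, 7.000, -7.500°) → follower=(67.000, -23.000, 31.500°)
step 6: Δleader=(-11.000, -10.000, 11.000°), engaged; cmd=(-21.000, -5.500, 5.500°) → follower=(46.000, -28.500, 37.000°)
step 7: Δleader=(-2.000, 3.000, -36.000°), engaged; cmd=(-3.000, 1.000, -18.000°) → follower=(43.000, -27.500, 19.000°)
step 8: Δleader=(-9.000, 10.000, -37.000°), engaged; cmd=(-17.000, 4.500, -18.500°) → follower=(26.000, -23.000, 0.500°)

-32.000 -30.500 11.000
-32.000 -30.500 11.000
17.000 -25.000 18.000
17.000 -25.000 18.000
52.000 -30.000 39.000
67.000 -23.000 31.500
46.000 -28.500 37.000
43.000 -27.500 19.000
26.000 -23.000 0.500


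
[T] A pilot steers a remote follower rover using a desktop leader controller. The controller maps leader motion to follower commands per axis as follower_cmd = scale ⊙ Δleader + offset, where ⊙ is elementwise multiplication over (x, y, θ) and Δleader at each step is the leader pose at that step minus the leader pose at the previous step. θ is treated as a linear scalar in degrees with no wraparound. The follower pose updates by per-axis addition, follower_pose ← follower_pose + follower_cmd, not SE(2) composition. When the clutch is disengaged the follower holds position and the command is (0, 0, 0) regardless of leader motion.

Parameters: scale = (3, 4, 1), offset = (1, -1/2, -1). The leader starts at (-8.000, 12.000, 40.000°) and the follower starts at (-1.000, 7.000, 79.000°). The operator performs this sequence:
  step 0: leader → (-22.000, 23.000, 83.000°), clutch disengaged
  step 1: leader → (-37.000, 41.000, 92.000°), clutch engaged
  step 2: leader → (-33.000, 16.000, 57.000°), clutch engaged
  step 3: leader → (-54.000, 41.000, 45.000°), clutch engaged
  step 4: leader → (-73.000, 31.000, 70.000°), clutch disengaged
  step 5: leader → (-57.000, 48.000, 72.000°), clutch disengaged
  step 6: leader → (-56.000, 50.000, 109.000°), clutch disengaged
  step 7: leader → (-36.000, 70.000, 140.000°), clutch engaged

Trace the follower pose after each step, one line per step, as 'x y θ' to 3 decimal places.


step 0: Δleader=(-14.000, 11.000, 43.000°), disengaged; cmd=(0,0,0) → follower holds at (-1.000, 7.000, 79.000°)
step 1: Δleader=(-15.000, 18.000, 9.000°), engaged; cmd=(-44.000, 71.500, 8.000°) → follower=(-45.000, 78.500, 87.000°)
step 2: Δleader=(4.000, -25.000, -35.000°), engaged; cmd=(13.000, -100.500, -36.000°) → follower=(-32.000, -22.000, 51.000°)
step 3: Δleader=(-21.000, 25.000, -12.000°), engaged; cmd=(-62.000, 99.500, -13.000°) → follower=(-94.000, 77.500, 38.000°)
step 4: Δleader=(-19.000, -10.000, 25.000°), disengaged; cmd=(0,0,0) → follower holds at (-94.000, 77.500, 38.000°)
step 5: Δleader=(16.000, 17.000, 2.000°), disengaged; cmd=(0,0,0) → follower holds at (-94.000, 77.500, 38.000°)
step 6: Δleader=(1.000, 2.000, 37.000°), disengaged; cmd=(0,0,0) → follower holds at (-94.000, 77.500, 38.000°)
step 7: Δleader=(20.000, 20.000, 31.000°), engaged; cmd=(61.000, 79.500, 30.000°) → follower=(-33.000, 157.000, 68.000°)

-1.000 7.000 79.000
-45.000 78.500 87.000
-32.000 -22.000 51.000
-94.000 77.500 38.000
-94.000 77.500 38.000
-94.000 77.500 38.000
-94.000 77.500 38.000
-33.000 157.000 68.000


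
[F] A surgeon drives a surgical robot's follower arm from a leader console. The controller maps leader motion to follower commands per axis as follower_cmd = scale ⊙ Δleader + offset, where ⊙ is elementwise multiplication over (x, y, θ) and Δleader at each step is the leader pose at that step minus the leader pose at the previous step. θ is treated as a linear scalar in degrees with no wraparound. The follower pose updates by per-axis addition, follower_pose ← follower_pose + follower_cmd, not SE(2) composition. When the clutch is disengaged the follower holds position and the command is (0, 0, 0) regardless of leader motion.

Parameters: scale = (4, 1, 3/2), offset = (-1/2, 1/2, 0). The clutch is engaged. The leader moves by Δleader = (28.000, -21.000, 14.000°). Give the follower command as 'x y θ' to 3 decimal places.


axis x: 4·28.000 + -1/2 = 111.500
axis y: 1·-21.000 + 1/2 = -20.500
axis θ: 3/2·14.000 + 0 = 21.000

111.500 -20.500 21.000


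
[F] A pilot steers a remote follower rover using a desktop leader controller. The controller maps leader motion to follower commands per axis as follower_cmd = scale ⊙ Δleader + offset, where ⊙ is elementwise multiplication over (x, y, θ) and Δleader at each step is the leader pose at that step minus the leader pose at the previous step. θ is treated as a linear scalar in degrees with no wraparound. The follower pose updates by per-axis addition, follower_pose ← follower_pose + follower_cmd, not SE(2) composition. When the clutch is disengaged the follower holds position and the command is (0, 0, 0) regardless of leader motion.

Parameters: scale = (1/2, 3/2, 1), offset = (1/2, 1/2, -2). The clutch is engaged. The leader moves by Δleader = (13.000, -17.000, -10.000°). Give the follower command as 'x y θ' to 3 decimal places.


axis x: 1/2·13.000 + 1/2 = 7.000
axis y: 3/2·-17.000 + 1/2 = -25.000
axis θ: 1·-10.000 + -2 = -12.000

7.000 -25.000 -12.000


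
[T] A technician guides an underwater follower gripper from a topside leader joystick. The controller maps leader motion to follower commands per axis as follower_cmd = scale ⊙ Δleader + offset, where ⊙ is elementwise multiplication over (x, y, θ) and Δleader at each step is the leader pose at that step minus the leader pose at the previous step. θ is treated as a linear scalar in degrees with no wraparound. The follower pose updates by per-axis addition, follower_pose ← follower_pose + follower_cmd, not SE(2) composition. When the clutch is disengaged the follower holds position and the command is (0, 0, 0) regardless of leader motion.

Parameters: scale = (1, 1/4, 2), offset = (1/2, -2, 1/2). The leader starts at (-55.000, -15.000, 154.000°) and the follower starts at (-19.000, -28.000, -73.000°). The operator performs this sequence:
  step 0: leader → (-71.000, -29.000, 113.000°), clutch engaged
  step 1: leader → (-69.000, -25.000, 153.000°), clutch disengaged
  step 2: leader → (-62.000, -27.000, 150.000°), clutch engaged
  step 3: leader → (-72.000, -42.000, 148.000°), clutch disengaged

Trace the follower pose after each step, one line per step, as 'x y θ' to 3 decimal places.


step 0: Δleader=(-16.000, -14.000, -41.000°), engaged; cmd=(-15.500, -5.500, -81.500°) → follower=(-34.500, -33.500, -154.500°)
step 1: Δleader=(2.000, 4.000, 40.000°), disengaged; cmd=(0,0,0) → follower holds at (-34.500, -33.500, -154.500°)
step 2: Δleader=(7.000, -2.000, -3.000°), engaged; cmd=(7.500, -2.500, -5.500°) → follower=(-27.000, -36.000, -160.000°)
step 3: Δleader=(-10.000, -15.000, -2.000°), disengaged; cmd=(0,0,0) → follower holds at (-27.000, -36.000, -160.000°)

-34.500 -33.500 -154.500
-34.500 -33.500 -154.500
-27.000 -36.000 -160.000
-27.000 -36.000 -160.000


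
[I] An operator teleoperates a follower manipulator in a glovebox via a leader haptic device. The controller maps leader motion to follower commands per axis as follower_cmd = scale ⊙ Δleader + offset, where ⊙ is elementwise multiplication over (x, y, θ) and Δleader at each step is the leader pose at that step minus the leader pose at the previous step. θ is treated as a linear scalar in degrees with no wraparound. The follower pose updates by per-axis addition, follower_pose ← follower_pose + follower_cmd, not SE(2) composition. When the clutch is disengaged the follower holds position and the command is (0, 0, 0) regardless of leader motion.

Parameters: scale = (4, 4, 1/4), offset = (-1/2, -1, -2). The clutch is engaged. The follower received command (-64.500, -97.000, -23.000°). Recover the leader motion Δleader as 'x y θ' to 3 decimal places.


axis x: (-64.500 − -1/2) / (4) = -16.000
axis y: (-97.000 − -1) / (4) = -24.000
axis θ: (-23.000 − -2) / (1/4) = -84.000

-16.000 -24.000 -84.000


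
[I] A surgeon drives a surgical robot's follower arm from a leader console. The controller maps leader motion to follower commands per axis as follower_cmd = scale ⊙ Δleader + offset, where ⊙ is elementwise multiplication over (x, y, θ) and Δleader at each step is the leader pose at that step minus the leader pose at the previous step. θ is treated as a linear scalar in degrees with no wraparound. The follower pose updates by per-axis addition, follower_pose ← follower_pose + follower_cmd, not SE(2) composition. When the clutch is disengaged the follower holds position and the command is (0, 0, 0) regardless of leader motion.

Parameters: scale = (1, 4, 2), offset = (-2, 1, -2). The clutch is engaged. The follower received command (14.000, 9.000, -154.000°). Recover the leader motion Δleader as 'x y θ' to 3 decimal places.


16.000 2.000 -76.000

axis x: (14.000 − -2) / (1) = 16.000
axis y: (9.000 − 1) / (4) = 2.000
axis θ: (-154.000 − -2) / (2) = -76.000


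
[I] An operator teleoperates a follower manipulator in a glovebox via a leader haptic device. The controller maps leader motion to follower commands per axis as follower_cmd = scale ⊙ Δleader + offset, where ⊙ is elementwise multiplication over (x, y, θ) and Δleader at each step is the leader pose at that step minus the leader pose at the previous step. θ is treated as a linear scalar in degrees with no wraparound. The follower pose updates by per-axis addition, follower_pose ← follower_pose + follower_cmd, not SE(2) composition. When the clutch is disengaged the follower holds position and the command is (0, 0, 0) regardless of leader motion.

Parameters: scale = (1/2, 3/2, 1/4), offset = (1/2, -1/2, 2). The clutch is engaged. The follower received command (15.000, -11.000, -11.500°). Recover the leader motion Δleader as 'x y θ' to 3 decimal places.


axis x: (15.000 − 1/2) / (1/2) = 29.000
axis y: (-11.000 − -1/2) / (3/2) = -7.000
axis θ: (-11.500 − 2) / (1/4) = -54.000

29.000 -7.000 -54.000


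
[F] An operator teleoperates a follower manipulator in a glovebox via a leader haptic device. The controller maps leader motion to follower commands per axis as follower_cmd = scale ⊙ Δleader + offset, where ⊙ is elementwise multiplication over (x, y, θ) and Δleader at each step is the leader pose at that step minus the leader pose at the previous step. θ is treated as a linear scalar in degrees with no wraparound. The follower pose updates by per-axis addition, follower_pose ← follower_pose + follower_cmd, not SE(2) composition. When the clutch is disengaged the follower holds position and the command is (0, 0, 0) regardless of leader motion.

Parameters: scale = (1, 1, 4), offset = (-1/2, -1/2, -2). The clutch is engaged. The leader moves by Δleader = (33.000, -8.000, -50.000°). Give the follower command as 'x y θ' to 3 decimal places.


axis x: 1·33.000 + -1/2 = 32.500
axis y: 1·-8.000 + -1/2 = -8.500
axis θ: 4·-50.000 + -2 = -202.000

32.500 -8.500 -202.000


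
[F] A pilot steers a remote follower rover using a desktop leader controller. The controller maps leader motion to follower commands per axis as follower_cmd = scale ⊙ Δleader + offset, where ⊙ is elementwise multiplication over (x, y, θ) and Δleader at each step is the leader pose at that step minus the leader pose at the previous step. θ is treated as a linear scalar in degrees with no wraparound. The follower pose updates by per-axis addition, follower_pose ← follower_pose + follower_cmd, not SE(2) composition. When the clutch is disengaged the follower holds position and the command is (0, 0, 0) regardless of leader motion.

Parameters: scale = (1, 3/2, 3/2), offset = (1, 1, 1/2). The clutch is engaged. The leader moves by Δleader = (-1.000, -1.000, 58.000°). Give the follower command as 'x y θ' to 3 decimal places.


axis x: 1·-1.000 + 1 = 0.000
axis y: 3/2·-1.000 + 1 = -0.500
axis θ: 3/2·58.000 + 1/2 = 87.500

0.000 -0.500 87.500


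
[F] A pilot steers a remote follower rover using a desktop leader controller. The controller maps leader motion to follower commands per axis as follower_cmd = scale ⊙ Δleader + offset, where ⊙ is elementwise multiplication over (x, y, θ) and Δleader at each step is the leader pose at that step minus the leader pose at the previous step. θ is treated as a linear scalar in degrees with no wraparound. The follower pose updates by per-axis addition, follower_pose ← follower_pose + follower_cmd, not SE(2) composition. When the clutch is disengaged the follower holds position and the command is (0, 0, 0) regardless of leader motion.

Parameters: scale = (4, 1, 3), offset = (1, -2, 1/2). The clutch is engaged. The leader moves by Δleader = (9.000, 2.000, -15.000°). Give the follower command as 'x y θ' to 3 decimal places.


37.000 0.000 -44.500

axis x: 4·9.000 + 1 = 37.000
axis y: 1·2.000 + -2 = 0.000
axis θ: 3·-15.000 + 1/2 = -44.500


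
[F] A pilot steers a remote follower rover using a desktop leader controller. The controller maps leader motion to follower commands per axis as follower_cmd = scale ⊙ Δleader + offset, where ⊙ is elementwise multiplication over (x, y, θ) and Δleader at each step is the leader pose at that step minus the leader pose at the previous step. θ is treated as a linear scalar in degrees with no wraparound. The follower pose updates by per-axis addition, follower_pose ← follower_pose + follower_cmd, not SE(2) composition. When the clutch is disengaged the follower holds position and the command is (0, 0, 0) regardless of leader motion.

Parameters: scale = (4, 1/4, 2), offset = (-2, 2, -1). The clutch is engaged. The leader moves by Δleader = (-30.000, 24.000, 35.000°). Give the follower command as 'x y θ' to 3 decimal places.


-122.000 8.000 69.000

axis x: 4·-30.000 + -2 = -122.000
axis y: 1/4·24.000 + 2 = 8.000
axis θ: 2·35.000 + -1 = 69.000
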